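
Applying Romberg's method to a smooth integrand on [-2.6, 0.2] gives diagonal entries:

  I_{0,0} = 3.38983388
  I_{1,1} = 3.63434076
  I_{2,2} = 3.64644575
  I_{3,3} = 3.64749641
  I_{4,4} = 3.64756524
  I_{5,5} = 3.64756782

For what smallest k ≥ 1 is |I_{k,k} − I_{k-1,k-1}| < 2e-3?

k = 3

|I_{1,1} − I_{0,0}| = 0.24450688 ≥ 2e-3
|I_{2,2} − I_{1,1}| = 0.01210499 ≥ 2e-3
|I_{3,3} − I_{2,2}| = 0.00105066 < 2e-3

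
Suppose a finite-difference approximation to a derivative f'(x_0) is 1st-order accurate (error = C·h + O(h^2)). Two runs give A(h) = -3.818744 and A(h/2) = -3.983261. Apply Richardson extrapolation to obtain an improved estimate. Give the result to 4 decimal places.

-4.1478

Extrapolated value = (2·A(h/2) − A(h)) / (2 − 1)
= (2·(-3.983261) − (-3.818744)) / 1
= -4.147778 / 1 = -4.147778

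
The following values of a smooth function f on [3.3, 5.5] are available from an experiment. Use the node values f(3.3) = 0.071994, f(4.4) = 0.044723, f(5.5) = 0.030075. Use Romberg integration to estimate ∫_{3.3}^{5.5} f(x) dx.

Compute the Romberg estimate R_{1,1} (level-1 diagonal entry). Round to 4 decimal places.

0.1030

R_{0,0} (trapezoid, 1 panel, h=2.2000): 0.112276
R_{1,0} (trapezoid, 2 panels, h=1.1000): 0.105333
R_{1,1} = 0.105333 + (0.105333 − 0.112276)/3 = 0.103019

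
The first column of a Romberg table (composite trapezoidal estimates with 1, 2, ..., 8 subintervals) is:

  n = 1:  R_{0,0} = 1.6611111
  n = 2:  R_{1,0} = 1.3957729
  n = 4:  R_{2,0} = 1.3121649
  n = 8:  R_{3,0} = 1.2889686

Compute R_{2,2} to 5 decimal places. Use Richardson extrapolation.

Richardson extrapolation on the trapezoidal column (denominator 4−1=3):
R_{1,1} = 1.3957729 + (1.3957729 − 1.6611111)/3 = 1.3073268
R_{2,1} = (4·1.3121649 − 1.3957729) / 3 = 1.2842956
R_{2,2} = (16·1.2842956 − 1.3073268) / 15 = 1.2827602

1.28276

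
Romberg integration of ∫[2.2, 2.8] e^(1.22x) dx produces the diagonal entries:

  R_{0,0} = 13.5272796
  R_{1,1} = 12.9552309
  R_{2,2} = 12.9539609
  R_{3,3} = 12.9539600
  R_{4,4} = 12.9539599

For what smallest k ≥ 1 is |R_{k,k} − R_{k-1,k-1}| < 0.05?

k = 2

|R_{1,1} − R_{0,0}| = 0.5720487 ≥ 0.05
|R_{2,2} − R_{1,1}| = 0.0012700 < 0.05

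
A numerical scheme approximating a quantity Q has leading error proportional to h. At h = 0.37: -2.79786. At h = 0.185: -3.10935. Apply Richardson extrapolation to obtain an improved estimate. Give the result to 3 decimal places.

-3.421

The leading error scales as h; refining by a factor of 2 reduces it by 2^1 = 2.
Extrapolated value = (2·A(h/2) − A(h)) / (2 − 1)
= (2·(-3.10935) − (-2.79786)) / 1
= -3.42084 / 1 = -3.42084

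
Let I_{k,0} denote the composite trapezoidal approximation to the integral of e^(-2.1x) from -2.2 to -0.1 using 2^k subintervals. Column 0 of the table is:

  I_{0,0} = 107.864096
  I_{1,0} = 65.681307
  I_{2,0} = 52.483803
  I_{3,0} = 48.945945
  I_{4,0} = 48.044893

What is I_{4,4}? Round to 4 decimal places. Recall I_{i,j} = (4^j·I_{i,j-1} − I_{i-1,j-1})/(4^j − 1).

47.7430

I_{1,1} = 65.681307 + (65.681307 − 107.864096)/3 = 51.620377
I_{2,1} = 52.483803 + (52.483803 − 65.681307)/3 = 48.084635
I_{3,1} = (4·48.945945 − 52.483803) / 3 = 47.766659
I_{4,1} = (4·48.044893 − 48.945945) / 3 = 47.744542
I_{2,2} = 48.084635 + (48.084635 − 51.620377)/15 = 47.848919
I_{3,2} = 47.766659 + (47.766659 − 48.084635)/15 = 47.745461
I_{4,2} = 47.744542 + (47.744542 − 47.766659)/15 = 47.743068
I_{3,3} = (64·47.745461 − 47.848919) / 63 = 47.743819
I_{4,3} = (64·47.743068 − 47.745461) / 63 = 47.743030
I_{4,4} = 47.743030 + (47.743030 − 47.743819)/255 = 47.743027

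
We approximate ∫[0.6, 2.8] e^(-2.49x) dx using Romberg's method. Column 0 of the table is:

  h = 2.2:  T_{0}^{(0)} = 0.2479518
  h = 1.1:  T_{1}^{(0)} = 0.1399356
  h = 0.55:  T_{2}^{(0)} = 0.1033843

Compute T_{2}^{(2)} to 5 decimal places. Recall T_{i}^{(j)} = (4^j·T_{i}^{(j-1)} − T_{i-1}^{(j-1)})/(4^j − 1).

T_{1}^{(1)} = (4·0.1399356 − 0.2479518) / 3 = 0.1039302
T_{2}^{(1)} = (4·0.1033843 − 0.1399356) / 3 = 0.0912005
T_{2}^{(2)} = (16·0.0912005 − 0.1039302) / 15 = 0.0903519

0.09035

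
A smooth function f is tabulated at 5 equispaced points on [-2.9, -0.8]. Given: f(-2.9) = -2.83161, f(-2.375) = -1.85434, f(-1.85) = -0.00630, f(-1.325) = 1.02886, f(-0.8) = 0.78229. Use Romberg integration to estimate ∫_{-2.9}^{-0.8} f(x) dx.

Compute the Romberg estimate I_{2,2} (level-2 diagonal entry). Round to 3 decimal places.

-0.953

I_{0,0} (trapezoid, 1 panel, h=2.1000): -2.15179
I_{1,0} (trapezoid, 2 panels, h=1.0500): -1.08251
I_{2,0} (trapezoid, 4 panels, h=0.5250): -0.97463
I_{1,1} = -1.08251 + (-1.08251 − (-2.15179))/3 = -0.72608
I_{2,1} = -0.97463 + (-0.97463 − (-1.08251))/3 = -0.93867
I_{2,2} = -0.93867 + (-0.93867 − (-0.72608))/15 = -0.95284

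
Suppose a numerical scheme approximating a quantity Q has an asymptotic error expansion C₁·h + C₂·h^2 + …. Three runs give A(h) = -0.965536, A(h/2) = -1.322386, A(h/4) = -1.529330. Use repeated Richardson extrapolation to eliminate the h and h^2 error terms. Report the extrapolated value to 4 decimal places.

-1.7553

First eliminate the h term (factor 2^1 = 2):
  B₁ = (2·(-1.322386) − (-0.965536))/1 = -1.679236
  B₂ = (2·(-1.529330) − (-1.322386))/1 = -1.736274
Then eliminate the h^2 term (factor 2^2 = 4):
  (4·(-1.736274) − (-1.679236))/3 = -1.755287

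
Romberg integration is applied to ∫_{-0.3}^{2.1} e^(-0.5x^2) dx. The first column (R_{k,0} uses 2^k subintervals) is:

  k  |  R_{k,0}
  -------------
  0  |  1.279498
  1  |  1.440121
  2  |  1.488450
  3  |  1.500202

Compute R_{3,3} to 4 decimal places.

Richardson extrapolation on the trapezoidal column (denominator 4−1=3):
R_{1,1} = (4·1.440121 − 1.279498) / 3 = 1.493662
R_{2,1} = (4·1.488450 − 1.440121) / 3 = 1.504560
R_{3,1} = (4·1.500202 − 1.488450) / 3 = 1.504119
R_{2,2} = 1.504560 + (1.504560 − 1.493662)/15 = 1.505287
R_{3,2} = 1.504119 + (1.504119 − 1.504560)/15 = 1.504090
R_{3,3} = (64·1.504090 − 1.505287) / 63 = 1.504071

1.5041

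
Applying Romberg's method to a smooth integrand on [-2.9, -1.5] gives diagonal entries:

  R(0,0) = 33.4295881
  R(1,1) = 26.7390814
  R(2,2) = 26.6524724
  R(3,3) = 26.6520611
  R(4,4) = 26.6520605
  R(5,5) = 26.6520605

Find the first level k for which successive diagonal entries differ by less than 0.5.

k = 2

|R(1,1) − R(0,0)| = 6.6905067 ≥ 0.5
|R(2,2) − R(1,1)| = 0.0866090 < 0.5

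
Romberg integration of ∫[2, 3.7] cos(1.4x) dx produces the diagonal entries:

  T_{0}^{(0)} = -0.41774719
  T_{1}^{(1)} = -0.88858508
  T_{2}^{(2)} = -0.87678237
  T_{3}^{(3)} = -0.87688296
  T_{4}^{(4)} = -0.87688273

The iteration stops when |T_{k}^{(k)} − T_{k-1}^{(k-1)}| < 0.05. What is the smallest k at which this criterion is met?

k = 2

|T_{1}^{(1)} − T_{0}^{(0)}| = 0.47083789 ≥ 0.05
|T_{2}^{(2)} − T_{1}^{(1)}| = 0.01180271 < 0.05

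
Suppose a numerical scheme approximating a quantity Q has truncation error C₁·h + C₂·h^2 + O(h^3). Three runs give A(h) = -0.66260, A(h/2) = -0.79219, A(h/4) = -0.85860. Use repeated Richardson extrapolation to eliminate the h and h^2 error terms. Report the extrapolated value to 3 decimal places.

-0.926

First eliminate the h term (factor 2^1 = 2):
  B₁ = (2·(-0.79219) − (-0.66260))/1 = -0.92178
  B₂ = (2·(-0.85860) − (-0.79219))/1 = -0.92501
Then eliminate the h^2 term (factor 2^2 = 4):
  (4·(-0.92501) − (-0.92178))/3 = -0.92609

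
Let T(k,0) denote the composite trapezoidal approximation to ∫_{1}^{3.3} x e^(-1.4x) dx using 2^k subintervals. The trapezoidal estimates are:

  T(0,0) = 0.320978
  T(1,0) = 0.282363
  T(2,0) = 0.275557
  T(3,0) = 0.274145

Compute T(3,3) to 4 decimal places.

T(1,1) = (4·0.282363 − 0.320978) / 3 = 0.269491
T(2,1) = 0.275557 + (0.275557 − 0.282363)/3 = 0.273288
T(3,1) = (4·0.274145 − 0.275557) / 3 = 0.273674
T(2,2) = (16·0.273288 − 0.269491) / 15 = 0.273541
T(3,2) = 0.273674 + (0.273674 − 0.273288)/15 = 0.273700
T(3,3) = (64·0.273700 − 0.273541) / 63 = 0.273703
(Column j=1 coincides with Simpson's rule on the same nodes.)

0.2737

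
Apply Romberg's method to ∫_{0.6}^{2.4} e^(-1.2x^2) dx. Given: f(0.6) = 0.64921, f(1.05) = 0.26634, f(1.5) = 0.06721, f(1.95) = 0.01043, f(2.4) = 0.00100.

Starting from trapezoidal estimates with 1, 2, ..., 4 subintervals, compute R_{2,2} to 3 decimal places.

0.284

R_{0,0} (trapezoid, 1 panel, h=1.8000): 0.58519
R_{1,0} (trapezoid, 2 panels, h=0.9000): 0.35308
R_{2,0} (trapezoid, 4 panels, h=0.4500): 0.30109
R_{1,1} = 0.35308 + (0.35308 − 0.58519)/3 = 0.27571
R_{2,1} = 0.30109 + (0.30109 − 0.35308)/3 = 0.28376
R_{2,2} = 0.28376 + (0.28376 − 0.27571)/15 = 0.28430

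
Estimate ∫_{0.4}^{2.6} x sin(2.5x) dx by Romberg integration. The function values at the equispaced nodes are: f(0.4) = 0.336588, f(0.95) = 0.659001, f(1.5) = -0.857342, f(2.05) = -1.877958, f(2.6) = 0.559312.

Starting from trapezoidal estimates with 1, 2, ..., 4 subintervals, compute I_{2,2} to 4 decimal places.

-1.0517

I_{0,0} (trapezoid, 1 panel, h=2.2000): 0.985490
I_{1,0} (trapezoid, 2 panels, h=1.1000): -0.450331
I_{2,0} (trapezoid, 4 panels, h=0.5500): -0.895592
I_{1,1} = -0.450331 + (-0.450331 − 0.985490)/3 = -0.928938
I_{2,1} = -0.895592 + (-0.895592 − (-0.450331))/3 = -1.044012
I_{2,2} = -1.044012 + (-1.044012 − (-0.928938))/15 = -1.051684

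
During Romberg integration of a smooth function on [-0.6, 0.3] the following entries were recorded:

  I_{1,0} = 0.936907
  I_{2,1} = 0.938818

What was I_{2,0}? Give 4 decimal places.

From I_{2,1} = (4·I_{2,0} − I_{1,0})/3, solve for I_{2,0}:
4·I_{2,0} = 3·0.938818 + 0.936907 = 3.753361
I_{2,0} = 0.938340

0.9383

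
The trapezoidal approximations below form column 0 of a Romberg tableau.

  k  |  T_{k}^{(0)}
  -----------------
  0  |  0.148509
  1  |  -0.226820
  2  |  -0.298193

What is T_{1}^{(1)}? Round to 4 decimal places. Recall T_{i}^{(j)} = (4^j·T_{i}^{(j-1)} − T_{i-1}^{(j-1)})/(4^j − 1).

T_{1}^{(1)} = -0.226820 + (-0.226820 − 0.148509)/3 = -0.351930

-0.3519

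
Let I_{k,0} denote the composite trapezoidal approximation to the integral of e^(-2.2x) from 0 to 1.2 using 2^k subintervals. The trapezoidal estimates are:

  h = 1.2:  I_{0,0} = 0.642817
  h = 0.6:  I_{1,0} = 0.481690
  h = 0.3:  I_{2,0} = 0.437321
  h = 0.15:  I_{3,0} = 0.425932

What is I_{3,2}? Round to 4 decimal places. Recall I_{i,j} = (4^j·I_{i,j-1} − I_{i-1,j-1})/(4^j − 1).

Richardson extrapolation on the trapezoidal column (denominator 4−1=3):
I_{2,1} = (4·0.437321 − 0.481690) / 3 = 0.422531
I_{3,1} = (4·0.425932 − 0.437321) / 3 = 0.422136
I_{3,2} = 0.422136 + (0.422136 − 0.422531)/15 = 0.422110

0.4221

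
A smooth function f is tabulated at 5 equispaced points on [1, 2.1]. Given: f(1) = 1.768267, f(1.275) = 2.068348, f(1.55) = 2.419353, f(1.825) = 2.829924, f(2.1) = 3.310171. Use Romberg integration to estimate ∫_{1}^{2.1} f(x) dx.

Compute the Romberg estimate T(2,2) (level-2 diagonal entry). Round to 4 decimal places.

T(0,0) (trapezoid, 1 panel, h=1.1000): 2.793141
T(1,0) (trapezoid, 2 panels, h=0.5500): 2.727215
T(2,0) (trapezoid, 4 panels, h=0.2750): 2.710632
T(1,1) = 2.727215 + (2.727215 − 2.793141)/3 = 2.705240
T(2,1) = 2.710632 + (2.710632 − 2.727215)/3 = 2.705104
T(2,2) = 2.705104 + (2.705104 − 2.705240)/15 = 2.705095

2.7051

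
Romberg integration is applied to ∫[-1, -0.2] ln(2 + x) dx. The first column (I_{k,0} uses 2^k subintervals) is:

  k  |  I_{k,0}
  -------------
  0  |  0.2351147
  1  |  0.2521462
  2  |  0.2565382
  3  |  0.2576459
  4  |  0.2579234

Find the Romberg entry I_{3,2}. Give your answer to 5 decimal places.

0.25802

I_{2,1} = (4·0.2565382 − 0.2521462) / 3 = 0.2580022
I_{3,1} = 0.2576459 + (0.2576459 − 0.2565382)/3 = 0.2580151
I_{3,2} = 0.2580151 + (0.2580151 − 0.2580022)/15 = 0.2580160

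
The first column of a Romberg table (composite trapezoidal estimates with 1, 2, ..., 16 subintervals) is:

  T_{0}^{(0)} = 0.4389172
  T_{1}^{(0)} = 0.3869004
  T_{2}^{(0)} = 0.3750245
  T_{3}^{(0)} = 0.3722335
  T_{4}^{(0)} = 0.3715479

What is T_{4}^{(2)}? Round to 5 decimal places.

Richardson extrapolation on the trapezoidal column (denominator 4−1=3):
T_{3}^{(1)} = 0.3722335 + (0.3722335 − 0.3750245)/3 = 0.3713032
T_{4}^{(1)} = (4·0.3715479 − 0.3722335) / 3 = 0.3713194
T_{4}^{(2)} = 0.3713194 + (0.3713194 − 0.3713032)/15 = 0.3713205

0.37132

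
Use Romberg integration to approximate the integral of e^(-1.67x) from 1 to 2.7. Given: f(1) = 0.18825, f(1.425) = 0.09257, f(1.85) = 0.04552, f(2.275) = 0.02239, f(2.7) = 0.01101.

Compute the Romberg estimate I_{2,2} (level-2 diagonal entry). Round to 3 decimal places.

I_{0,0} (trapezoid, 1 panel, h=1.7000): 0.16937
I_{1,0} (trapezoid, 2 panels, h=0.8500): 0.12338
I_{2,0} (trapezoid, 4 panels, h=0.4250): 0.11055
I_{1,1} = 0.12338 + (0.12338 − 0.16937)/3 = 0.10805
I_{2,1} = 0.11055 + (0.11055 − 0.12338)/3 = 0.10627
I_{2,2} = 0.10627 + (0.10627 − 0.10805)/15 = 0.10615

0.106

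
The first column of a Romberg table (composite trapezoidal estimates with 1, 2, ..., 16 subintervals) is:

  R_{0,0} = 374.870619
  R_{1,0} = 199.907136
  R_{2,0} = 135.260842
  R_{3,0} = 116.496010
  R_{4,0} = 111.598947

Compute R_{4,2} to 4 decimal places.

109.9483

Richardson extrapolation on the trapezoidal column (denominator 4−1=3):
R_{3,1} = 116.496010 + (116.496010 − 135.260842)/3 = 110.241066
R_{4,1} = (4·111.598947 − 116.496010) / 3 = 109.966593
R_{4,2} = (16·109.966593 − 110.241066) / 15 = 109.948295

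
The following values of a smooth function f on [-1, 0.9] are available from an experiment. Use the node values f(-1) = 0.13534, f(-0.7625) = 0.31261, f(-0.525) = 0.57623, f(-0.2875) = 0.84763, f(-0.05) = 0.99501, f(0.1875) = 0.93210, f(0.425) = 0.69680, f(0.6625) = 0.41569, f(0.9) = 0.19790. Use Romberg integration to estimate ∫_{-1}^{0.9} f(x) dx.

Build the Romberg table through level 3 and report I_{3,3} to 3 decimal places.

I_{0,0} (trapezoid, 1 panel, h=1.9000): 0.31658
I_{1,0} (trapezoid, 2 panels, h=0.9500): 1.10355
I_{2,0} (trapezoid, 4 panels, h=0.4750): 1.15646
I_{3,0} (trapezoid, 8 panels, h=0.2375): 1.17389
I_{1,1} = 1.10355 + (1.10355 − 0.31658)/3 = 1.36587
I_{2,1} = 1.15646 + (1.15646 − 1.10355)/3 = 1.17410
I_{3,1} = 1.17389 + (1.17389 − 1.15646)/3 = 1.17970
I_{2,2} = 1.17410 + (1.17410 − 1.36587)/15 = 1.16132
I_{3,2} = 1.17970 + (1.17970 − 1.17410)/15 = 1.18007
I_{3,3} = 1.18007 + (1.18007 − 1.16132)/63 = 1.18037

1.180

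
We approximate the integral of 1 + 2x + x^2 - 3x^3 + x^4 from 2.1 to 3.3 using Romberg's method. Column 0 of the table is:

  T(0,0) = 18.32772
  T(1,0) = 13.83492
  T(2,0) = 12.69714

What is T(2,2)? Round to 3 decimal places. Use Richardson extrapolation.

Richardson extrapolation on the trapezoidal column (denominator 4−1=3):
T(1,1) = (4·13.83492 − 18.32772) / 3 = 12.33732
T(2,1) = 12.69714 + (12.69714 − 13.83492)/3 = 12.31788
T(2,2) = (16·12.31788 − 12.33732) / 15 = 12.31658

12.317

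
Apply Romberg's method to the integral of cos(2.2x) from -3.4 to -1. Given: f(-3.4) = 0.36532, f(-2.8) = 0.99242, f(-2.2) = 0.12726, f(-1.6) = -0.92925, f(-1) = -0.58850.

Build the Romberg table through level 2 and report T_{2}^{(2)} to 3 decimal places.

T_{0}^{(0)} (trapezoid, 1 panel, h=2.4000): -0.26782
T_{1}^{(0)} (trapezoid, 2 panels, h=1.2000): 0.01880
T_{2}^{(0)} (trapezoid, 4 panels, h=0.6000): 0.04730
T_{1}^{(1)} = 0.01880 + (0.01880 − (-0.26782))/3 = 0.11434
T_{2}^{(1)} = 0.04730 + (0.04730 − 0.01880)/3 = 0.05680
T_{2}^{(2)} = 0.05680 + (0.05680 − 0.11434)/15 = 0.05296

0.053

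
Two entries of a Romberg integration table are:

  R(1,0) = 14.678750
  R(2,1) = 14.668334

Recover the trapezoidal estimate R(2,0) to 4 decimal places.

14.6709

From R(2,1) = (4·R(2,0) − R(1,0))/3, solve for R(2,0):
4·R(2,0) = 3·14.668334 + 14.678750 = 58.683752
R(2,0) = 14.670938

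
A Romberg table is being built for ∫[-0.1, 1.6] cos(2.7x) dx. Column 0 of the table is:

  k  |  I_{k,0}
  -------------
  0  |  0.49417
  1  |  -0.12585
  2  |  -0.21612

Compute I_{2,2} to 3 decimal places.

-0.240

I_{1,1} = -0.12585 + (-0.12585 − 0.49417)/3 = -0.33252
I_{2,1} = -0.21612 + (-0.21612 − (-0.12585))/3 = -0.24621
I_{2,2} = -0.24621 + (-0.24621 − (-0.33252))/15 = -0.24046
(Column j=1 coincides with Simpson's rule on the same nodes.)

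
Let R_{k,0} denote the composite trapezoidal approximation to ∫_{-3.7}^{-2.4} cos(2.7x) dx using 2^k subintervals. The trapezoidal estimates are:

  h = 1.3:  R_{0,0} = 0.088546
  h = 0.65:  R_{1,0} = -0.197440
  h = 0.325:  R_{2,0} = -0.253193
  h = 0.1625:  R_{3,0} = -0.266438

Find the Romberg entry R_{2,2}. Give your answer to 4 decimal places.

-0.2704

Richardson extrapolation on the trapezoidal column (denominator 4−1=3):
R_{1,1} = -0.197440 + (-0.197440 − 0.088546)/3 = -0.292769
R_{2,1} = (4·(-0.253193) − (-0.197440)) / 3 = -0.271777
R_{2,2} = -0.271777 + (-0.271777 − (-0.292769))/15 = -0.270378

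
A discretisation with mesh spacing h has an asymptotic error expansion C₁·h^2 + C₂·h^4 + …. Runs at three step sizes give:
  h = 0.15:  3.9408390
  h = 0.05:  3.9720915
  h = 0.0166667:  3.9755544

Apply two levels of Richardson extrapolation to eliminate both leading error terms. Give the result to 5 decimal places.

First eliminate the h^2 term (factor 3^2 = 9):
  B₁ = (9·3.9720915 − 3.9408390)/8 = 3.9759981
  B₂ = (9·3.9755544 − 3.9720915)/8 = 3.9759873
Then eliminate the h^4 term (factor 3^4 = 81):
  (81·3.9759873 − 3.9759981)/80 = 3.9759872

3.97599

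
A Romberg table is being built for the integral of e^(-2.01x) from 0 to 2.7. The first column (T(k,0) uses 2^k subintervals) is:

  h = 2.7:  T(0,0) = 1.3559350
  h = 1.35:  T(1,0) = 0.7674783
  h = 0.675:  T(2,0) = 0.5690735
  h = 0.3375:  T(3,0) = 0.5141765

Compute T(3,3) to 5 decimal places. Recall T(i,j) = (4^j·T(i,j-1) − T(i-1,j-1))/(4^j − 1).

0.49536

T(1,1) = (4·0.7674783 − 1.3559350) / 3 = 0.5713261
T(2,1) = (4·0.5690735 − 0.7674783) / 3 = 0.5029386
T(3,1) = 0.5141765 + (0.5141765 − 0.5690735)/3 = 0.4958775
T(2,2) = (16·0.5029386 − 0.5713261) / 15 = 0.4983794
T(3,2) = 0.4958775 + (0.4958775 − 0.5029386)/15 = 0.4954068
T(3,3) = 0.4954068 + (0.4954068 − 0.4983794)/63 = 0.4953596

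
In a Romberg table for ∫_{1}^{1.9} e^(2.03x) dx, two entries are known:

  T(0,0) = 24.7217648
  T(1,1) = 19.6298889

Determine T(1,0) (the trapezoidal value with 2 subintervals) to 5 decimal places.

From T(1,1) = (4·T(1,0) − T(0,0))/3, solve for T(1,0):
4·T(1,0) = 3·19.6298889 + 24.7217648 = 83.6114315
T(1,0) = 20.9028579

20.90286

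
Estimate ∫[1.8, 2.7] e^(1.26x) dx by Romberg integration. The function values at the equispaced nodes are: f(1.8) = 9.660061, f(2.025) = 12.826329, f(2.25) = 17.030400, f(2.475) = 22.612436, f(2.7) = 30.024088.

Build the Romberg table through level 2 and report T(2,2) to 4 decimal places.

16.1619

T(0,0) (trapezoid, 1 panel, h=0.9000): 17.857867
T(1,0) (trapezoid, 2 panels, h=0.4500): 16.592614
T(2,0) (trapezoid, 4 panels, h=0.2250): 16.270029
T(1,1) = 16.592614 + (16.592614 − 17.857867)/3 = 16.170863
T(2,1) = 16.270029 + (16.270029 − 16.592614)/3 = 16.162501
T(2,2) = 16.162501 + (16.162501 − 16.170863)/15 = 16.161944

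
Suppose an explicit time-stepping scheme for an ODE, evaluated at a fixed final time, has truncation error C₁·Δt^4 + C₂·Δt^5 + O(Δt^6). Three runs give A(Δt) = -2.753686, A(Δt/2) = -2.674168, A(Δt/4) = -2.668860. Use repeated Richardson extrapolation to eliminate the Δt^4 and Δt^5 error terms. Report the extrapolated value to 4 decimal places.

First eliminate the Δt^4 term (factor 2^4 = 16):
  B₁ = (16·(-2.674168) − (-2.753686))/15 = -2.668867
  B₂ = (16·(-2.668860) − (-2.674168))/15 = -2.668506
Then eliminate the Δt^5 term (factor 2^5 = 32):
  (32·(-2.668506) − (-2.668867))/31 = -2.668494

-2.6685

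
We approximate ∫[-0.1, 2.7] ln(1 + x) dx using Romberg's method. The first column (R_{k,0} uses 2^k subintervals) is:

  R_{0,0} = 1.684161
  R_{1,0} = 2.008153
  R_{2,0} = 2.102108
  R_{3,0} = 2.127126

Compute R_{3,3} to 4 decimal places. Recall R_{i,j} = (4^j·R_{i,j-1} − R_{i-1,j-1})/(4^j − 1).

R_{1,1} = (4·2.008153 − 1.684161) / 3 = 2.116150
R_{2,1} = 2.102108 + (2.102108 − 2.008153)/3 = 2.133426
R_{3,1} = (4·2.127126 − 2.102108) / 3 = 2.135465
R_{2,2} = (16·2.133426 − 2.116150) / 15 = 2.134578
R_{3,2} = 2.135465 + (2.135465 − 2.133426)/15 = 2.135601
R_{3,3} = 2.135601 + (2.135601 − 2.134578)/63 = 2.135617

2.1356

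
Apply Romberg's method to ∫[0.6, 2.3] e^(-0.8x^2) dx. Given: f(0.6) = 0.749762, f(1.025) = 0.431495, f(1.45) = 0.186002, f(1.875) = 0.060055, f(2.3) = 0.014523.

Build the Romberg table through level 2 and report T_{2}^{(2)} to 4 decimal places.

0.4403

T_{0}^{(0)} (trapezoid, 1 panel, h=1.7000): 0.649642
T_{1}^{(0)} (trapezoid, 2 panels, h=0.8500): 0.482923
T_{2}^{(0)} (trapezoid, 4 panels, h=0.4250): 0.450370
T_{1}^{(1)} = 0.482923 + (0.482923 − 0.649642)/3 = 0.427350
T_{2}^{(1)} = 0.450370 + (0.450370 − 0.482923)/3 = 0.439519
T_{2}^{(2)} = 0.439519 + (0.439519 − 0.427350)/15 = 0.440330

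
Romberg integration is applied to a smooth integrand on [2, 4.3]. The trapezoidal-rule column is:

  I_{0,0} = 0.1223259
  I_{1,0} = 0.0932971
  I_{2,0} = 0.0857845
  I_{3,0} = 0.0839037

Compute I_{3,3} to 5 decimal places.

Richardson extrapolation on the trapezoidal column (denominator 4−1=3):
I_{1,1} = 0.0932971 + (0.0932971 − 0.1223259)/3 = 0.0836208
I_{2,1} = (4·0.0857845 − 0.0932971) / 3 = 0.0832803
I_{3,1} = (4·0.0839037 − 0.0857845) / 3 = 0.0832768
I_{2,2} = 0.0832803 + (0.0832803 − 0.0836208)/15 = 0.0832576
I_{3,2} = (16·0.0832768 − 0.0832803) / 15 = 0.0832766
I_{3,3} = (64·0.0832766 − 0.0832576) / 63 = 0.0832769

0.08328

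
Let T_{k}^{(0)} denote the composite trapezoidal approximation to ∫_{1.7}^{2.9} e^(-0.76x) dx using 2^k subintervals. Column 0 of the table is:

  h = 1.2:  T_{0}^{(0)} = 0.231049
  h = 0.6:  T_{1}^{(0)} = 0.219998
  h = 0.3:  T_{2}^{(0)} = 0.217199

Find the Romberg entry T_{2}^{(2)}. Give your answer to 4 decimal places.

Richardson extrapolation on the trapezoidal column (denominator 4−1=3):
T_{1}^{(1)} = 0.219998 + (0.219998 − 0.231049)/3 = 0.216314
T_{2}^{(1)} = (4·0.217199 − 0.219998) / 3 = 0.216266
T_{2}^{(2)} = (16·0.216266 − 0.216314) / 15 = 0.216263

0.2163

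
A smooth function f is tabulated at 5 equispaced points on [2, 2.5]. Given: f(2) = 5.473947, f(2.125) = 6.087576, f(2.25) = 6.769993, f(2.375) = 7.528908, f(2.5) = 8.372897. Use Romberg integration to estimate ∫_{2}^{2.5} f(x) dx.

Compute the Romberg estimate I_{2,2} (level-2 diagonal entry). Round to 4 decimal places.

I_{0,0} (trapezoid, 1 panel, h=0.5000): 3.461711
I_{1,0} (trapezoid, 2 panels, h=0.2500): 3.423354
I_{2,0} (trapezoid, 4 panels, h=0.1250): 3.413737
I_{1,1} = 3.423354 + (3.423354 − 3.461711)/3 = 3.410568
I_{2,1} = 3.413737 + (3.413737 − 3.423354)/3 = 3.410531
I_{2,2} = 3.410531 + (3.410531 − 3.410568)/15 = 3.410529

3.4105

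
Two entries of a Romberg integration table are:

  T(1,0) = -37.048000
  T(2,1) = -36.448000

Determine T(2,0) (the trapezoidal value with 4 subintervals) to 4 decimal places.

From T(2,1) = (4·T(2,0) − T(1,0))/3, solve for T(2,0):
4·T(2,0) = 3·(-36.448000) + (-37.048000) = -146.392000
T(2,0) = -36.598000

-36.5980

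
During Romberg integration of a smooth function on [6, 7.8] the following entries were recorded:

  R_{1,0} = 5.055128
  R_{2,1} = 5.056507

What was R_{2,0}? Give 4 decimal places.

5.0562

From R_{2,1} = (4·R_{2,0} − R_{1,0})/3, solve for R_{2,0}:
4·R_{2,0} = 3·5.056507 + 5.055128 = 20.224649
R_{2,0} = 5.056162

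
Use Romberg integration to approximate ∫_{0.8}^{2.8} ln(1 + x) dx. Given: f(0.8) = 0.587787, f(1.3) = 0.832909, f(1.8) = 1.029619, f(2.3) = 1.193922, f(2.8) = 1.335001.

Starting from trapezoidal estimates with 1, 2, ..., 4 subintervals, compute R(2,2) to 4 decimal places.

R(0,0) (trapezoid, 1 panel, h=2.0000): 1.922788
R(1,0) (trapezoid, 2 panels, h=1.0000): 1.991013
R(2,0) (trapezoid, 4 panels, h=0.5000): 2.008922
R(1,1) = 1.991013 + (1.991013 − 1.922788)/3 = 2.013755
R(2,1) = 2.008922 + (2.008922 − 1.991013)/3 = 2.014892
R(2,2) = 2.014892 + (2.014892 − 2.013755)/15 = 2.014968

2.0150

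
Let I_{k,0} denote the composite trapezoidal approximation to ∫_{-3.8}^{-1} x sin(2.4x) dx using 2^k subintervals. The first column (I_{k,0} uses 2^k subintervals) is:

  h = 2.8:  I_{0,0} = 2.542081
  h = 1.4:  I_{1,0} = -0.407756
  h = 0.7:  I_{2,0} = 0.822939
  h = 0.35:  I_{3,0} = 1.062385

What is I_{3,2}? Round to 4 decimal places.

1.1361

Richardson extrapolation on the trapezoidal column (denominator 4−1=3):
I_{2,1} = (4·0.822939 − (-0.407756)) / 3 = 1.233171
I_{3,1} = 1.062385 + (1.062385 − 0.822939)/3 = 1.142200
I_{3,2} = (16·1.142200 − 1.233171) / 15 = 1.136135
(Column j=1 coincides with Simpson's rule on the same nodes.)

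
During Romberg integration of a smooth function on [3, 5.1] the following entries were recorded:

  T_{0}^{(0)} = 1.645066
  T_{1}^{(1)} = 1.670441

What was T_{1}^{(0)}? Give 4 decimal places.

From T_{1}^{(1)} = (4·T_{1}^{(0)} − T_{0}^{(0)})/3, solve for T_{1}^{(0)}:
4·T_{1}^{(0)} = 3·1.670441 + 1.645066 = 6.656389
T_{1}^{(0)} = 1.664097

1.6641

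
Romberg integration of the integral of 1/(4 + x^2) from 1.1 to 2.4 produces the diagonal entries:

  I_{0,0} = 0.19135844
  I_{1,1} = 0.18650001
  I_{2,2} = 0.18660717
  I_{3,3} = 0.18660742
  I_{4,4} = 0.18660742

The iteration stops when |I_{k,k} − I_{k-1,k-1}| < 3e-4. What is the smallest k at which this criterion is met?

k = 2

|I_{1,1} − I_{0,0}| = 0.00485843 ≥ 3e-4
|I_{2,2} − I_{1,1}| = 0.00010716 < 3e-4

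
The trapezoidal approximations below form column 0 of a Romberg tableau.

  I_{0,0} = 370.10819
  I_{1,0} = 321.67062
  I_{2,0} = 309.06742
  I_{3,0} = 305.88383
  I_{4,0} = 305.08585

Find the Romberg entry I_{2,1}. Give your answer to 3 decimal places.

Richardson extrapolation on the trapezoidal column (denominator 4−1=3):
I_{2,1} = (4·309.06742 − 321.67062) / 3 = 304.86635

304.866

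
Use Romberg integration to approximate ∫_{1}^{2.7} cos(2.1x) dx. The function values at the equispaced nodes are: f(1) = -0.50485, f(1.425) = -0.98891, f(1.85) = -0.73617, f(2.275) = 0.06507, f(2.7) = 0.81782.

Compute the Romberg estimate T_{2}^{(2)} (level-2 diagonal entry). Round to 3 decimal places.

T_{0}^{(0)} (trapezoid, 1 panel, h=1.7000): 0.26602
T_{1}^{(0)} (trapezoid, 2 panels, h=0.8500): -0.49273
T_{2}^{(0)} (trapezoid, 4 panels, h=0.4250): -0.63900
T_{1}^{(1)} = -0.49273 + (-0.49273 − 0.26602)/3 = -0.74565
T_{2}^{(1)} = -0.63900 + (-0.63900 − (-0.49273))/3 = -0.68776
T_{2}^{(2)} = -0.68776 + (-0.68776 − (-0.74565))/15 = -0.68390

-0.684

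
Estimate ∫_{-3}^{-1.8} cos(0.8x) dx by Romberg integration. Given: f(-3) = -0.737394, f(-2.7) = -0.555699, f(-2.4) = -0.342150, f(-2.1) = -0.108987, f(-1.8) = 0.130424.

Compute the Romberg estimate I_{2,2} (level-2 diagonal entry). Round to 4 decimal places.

-0.3950

I_{0,0} (trapezoid, 1 panel, h=1.2000): -0.364182
I_{1,0} (trapezoid, 2 panels, h=0.6000): -0.387381
I_{2,0} (trapezoid, 4 panels, h=0.3000): -0.393096
I_{1,1} = -0.387381 + (-0.387381 − (-0.364182))/3 = -0.395114
I_{2,1} = -0.393096 + (-0.393096 − (-0.387381))/3 = -0.395001
I_{2,2} = -0.395001 + (-0.395001 − (-0.395114))/15 = -0.394993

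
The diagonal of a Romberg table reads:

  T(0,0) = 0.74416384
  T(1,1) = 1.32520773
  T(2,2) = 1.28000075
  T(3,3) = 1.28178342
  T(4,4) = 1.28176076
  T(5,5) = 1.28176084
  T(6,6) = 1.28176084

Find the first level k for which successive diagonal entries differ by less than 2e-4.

|T(1,1) − T(0,0)| = 0.58104389 ≥ 2e-4
|T(2,2) − T(1,1)| = 0.04520698 ≥ 2e-4
|T(3,3) − T(2,2)| = 0.00178267 ≥ 2e-4
|T(4,4) − T(3,3)| = 0.00002266 < 2e-4

k = 4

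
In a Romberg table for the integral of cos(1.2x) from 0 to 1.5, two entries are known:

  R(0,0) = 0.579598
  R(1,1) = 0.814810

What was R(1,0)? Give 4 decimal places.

From R(1,1) = (4·R(1,0) − R(0,0))/3, solve for R(1,0):
4·R(1,0) = 3·0.814810 + 0.579598 = 3.024028
R(1,0) = 0.756007

0.7560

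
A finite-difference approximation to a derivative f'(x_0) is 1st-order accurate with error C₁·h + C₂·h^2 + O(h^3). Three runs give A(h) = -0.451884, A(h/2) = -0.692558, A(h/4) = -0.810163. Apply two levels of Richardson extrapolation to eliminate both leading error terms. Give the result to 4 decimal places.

First eliminate the h term (factor 2^1 = 2):
  B₁ = (2·(-0.692558) − (-0.451884))/1 = -0.933232
  B₂ = (2·(-0.810163) − (-0.692558))/1 = -0.927768
Then eliminate the h^2 term (factor 2^2 = 4):
  (4·(-0.927768) − (-0.933232))/3 = -0.925947

-0.9259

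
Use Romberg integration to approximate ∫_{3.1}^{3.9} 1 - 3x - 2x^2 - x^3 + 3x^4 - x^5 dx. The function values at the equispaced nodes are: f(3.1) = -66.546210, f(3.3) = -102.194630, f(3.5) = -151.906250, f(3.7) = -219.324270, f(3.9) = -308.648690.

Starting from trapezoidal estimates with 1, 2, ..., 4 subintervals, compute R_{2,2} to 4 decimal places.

-131.0031

R_{0,0} (trapezoid, 1 panel, h=0.8000): -150.077960
R_{1,0} (trapezoid, 2 panels, h=0.4000): -135.801480
R_{2,0} (trapezoid, 4 panels, h=0.2000): -132.204520
R_{1,1} = -135.801480 + (-135.801480 − (-150.077960))/3 = -131.042653
R_{2,1} = -132.204520 + (-132.204520 − (-135.801480))/3 = -131.005533
R_{2,2} = -131.005533 + (-131.005533 − (-131.042653))/15 = -131.003058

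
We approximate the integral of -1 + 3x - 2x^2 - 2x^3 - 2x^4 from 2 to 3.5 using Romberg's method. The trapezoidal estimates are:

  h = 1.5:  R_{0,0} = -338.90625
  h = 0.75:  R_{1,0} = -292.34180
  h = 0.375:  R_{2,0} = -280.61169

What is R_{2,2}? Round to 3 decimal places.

Richardson extrapolation on the trapezoidal column (denominator 4−1=3):
R_{1,1} = (4·(-292.34180) − (-338.90625)) / 3 = -276.82032
R_{2,1} = -280.61169 + (-280.61169 − (-292.34180))/3 = -276.70165
R_{2,2} = (16·(-276.70165) − (-276.82032)) / 15 = -276.69374

-276.694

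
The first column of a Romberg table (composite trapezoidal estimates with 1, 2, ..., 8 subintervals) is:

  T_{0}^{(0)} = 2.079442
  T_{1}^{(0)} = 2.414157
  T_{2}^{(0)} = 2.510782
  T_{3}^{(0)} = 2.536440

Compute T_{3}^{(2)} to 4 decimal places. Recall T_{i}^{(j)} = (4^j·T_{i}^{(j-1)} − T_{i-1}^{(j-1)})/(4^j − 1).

Richardson extrapolation on the trapezoidal column (denominator 4−1=3):
T_{2}^{(1)} = 2.510782 + (2.510782 − 2.414157)/3 = 2.542990
T_{3}^{(1)} = (4·2.536440 − 2.510782) / 3 = 2.544993
T_{3}^{(2)} = (16·2.544993 − 2.542990) / 15 = 2.545127

2.5451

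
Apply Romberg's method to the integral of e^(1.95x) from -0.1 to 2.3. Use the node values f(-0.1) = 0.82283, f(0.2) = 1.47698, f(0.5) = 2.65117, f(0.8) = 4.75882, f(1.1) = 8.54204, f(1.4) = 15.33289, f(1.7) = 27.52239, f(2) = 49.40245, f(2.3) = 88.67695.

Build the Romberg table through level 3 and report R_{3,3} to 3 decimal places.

45.055

R_{0,0} (trapezoid, 1 panel, h=2.4000): 107.39974
R_{1,0} (trapezoid, 2 panels, h=1.2000): 63.95032
R_{2,0} (trapezoid, 4 panels, h=0.6000): 50.07929
R_{3,0} (trapezoid, 8 panels, h=0.3000): 46.33099
R_{1,1} = 63.95032 + (63.95032 − 107.39974)/3 = 49.46718
R_{2,1} = 50.07929 + (50.07929 − 63.95032)/3 = 45.45561
R_{3,1} = 46.33099 + (46.33099 − 50.07929)/3 = 45.08156
R_{2,2} = 45.45561 + (45.45561 − 49.46718)/15 = 45.18817
R_{3,2} = 45.08156 + (45.08156 − 45.45561)/15 = 45.05662
R_{3,3} = 45.05662 + (45.05662 − 45.18817)/63 = 45.05453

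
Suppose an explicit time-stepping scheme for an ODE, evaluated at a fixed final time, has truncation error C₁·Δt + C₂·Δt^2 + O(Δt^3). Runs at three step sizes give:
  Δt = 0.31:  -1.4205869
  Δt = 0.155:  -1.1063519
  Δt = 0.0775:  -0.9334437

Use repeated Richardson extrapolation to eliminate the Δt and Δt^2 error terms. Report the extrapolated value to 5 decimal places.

First eliminate the Δt term (factor 2^1 = 2):
  B₁ = (2·(-1.1063519) − (-1.4205869))/1 = -0.7921169
  B₂ = (2·(-0.9334437) − (-1.1063519))/1 = -0.7605355
Then eliminate the Δt^2 term (factor 2^2 = 4):
  (4·(-0.7605355) − (-0.7921169))/3 = -0.7500084

-0.75001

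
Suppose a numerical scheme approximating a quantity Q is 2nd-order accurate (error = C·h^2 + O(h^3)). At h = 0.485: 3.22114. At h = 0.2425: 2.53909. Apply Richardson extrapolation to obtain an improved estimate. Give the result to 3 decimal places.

The leading error scales as h^2; refining by a factor of 2 reduces it by 2^2 = 4.
Extrapolated value = (4·A(h/2) − A(h)) / (4 − 1)
= (4·2.53909 − 3.22114) / 3
= 6.93522 / 3 = 2.31174

2.312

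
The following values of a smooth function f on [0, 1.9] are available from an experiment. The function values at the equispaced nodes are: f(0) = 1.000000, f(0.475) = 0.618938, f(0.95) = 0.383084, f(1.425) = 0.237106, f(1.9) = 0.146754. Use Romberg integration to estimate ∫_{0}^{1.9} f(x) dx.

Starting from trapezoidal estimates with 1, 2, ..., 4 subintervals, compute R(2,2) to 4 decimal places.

0.8448

R(0,0) (trapezoid, 1 panel, h=1.9000): 1.089416
R(1,0) (trapezoid, 2 panels, h=0.9500): 0.908638
R(2,0) (trapezoid, 4 panels, h=0.4750): 0.860940
R(1,1) = 0.908638 + (0.908638 − 1.089416)/3 = 0.848379
R(2,1) = 0.860940 + (0.860940 − 0.908638)/3 = 0.845041
R(2,2) = 0.845041 + (0.845041 − 0.848379)/15 = 0.844818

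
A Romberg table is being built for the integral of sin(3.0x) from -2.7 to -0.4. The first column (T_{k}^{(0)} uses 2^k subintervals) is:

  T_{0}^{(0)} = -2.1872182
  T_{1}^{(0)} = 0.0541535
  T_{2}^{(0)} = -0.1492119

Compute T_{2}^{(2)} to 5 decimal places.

Richardson extrapolation on the trapezoidal column (denominator 4−1=3):
T_{1}^{(1)} = 0.0541535 + (0.0541535 − (-2.1872182))/3 = 0.8012774
T_{2}^{(1)} = (4·(-0.1492119) − 0.0541535) / 3 = -0.2170004
T_{2}^{(2)} = -0.2170004 + (-0.2170004 − 0.8012774)/15 = -0.2848856

-0.28489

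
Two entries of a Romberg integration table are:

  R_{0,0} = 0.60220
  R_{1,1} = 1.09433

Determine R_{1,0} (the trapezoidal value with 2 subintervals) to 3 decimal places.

0.971

From R_{1,1} = (4·R_{1,0} − R_{0,0})/3, solve for R_{1,0}:
4·R_{1,0} = 3·1.09433 + 0.60220 = 3.88519
R_{1,0} = 0.97130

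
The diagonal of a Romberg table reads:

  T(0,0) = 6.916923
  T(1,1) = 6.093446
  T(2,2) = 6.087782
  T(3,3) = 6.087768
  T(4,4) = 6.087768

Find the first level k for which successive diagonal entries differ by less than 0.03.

|T(1,1) − T(0,0)| = 0.823477 ≥ 0.03
|T(2,2) − T(1,1)| = 0.005664 < 0.03

k = 2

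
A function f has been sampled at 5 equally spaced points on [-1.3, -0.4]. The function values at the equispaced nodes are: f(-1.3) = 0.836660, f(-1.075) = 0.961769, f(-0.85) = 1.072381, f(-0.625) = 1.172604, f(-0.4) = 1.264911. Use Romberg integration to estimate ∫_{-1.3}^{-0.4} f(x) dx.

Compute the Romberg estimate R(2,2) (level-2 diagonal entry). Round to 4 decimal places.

R(0,0) (trapezoid, 1 panel, h=0.9000): 0.945707
R(1,0) (trapezoid, 2 panels, h=0.4500): 0.955425
R(2,0) (trapezoid, 4 panels, h=0.2250): 0.957946
R(1,1) = 0.955425 + (0.955425 − 0.945707)/3 = 0.958664
R(2,1) = 0.957946 + (0.957946 − 0.955425)/3 = 0.958786
R(2,2) = 0.958786 + (0.958786 − 0.958664)/15 = 0.958794

0.9588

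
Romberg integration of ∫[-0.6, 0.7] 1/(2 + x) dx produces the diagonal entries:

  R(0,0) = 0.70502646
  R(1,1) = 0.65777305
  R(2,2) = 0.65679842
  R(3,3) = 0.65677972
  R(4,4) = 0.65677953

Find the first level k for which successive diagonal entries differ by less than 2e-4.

|R(1,1) − R(0,0)| = 0.04725341 ≥ 2e-4
|R(2,2) − R(1,1)| = 0.00097463 ≥ 2e-4
|R(3,3) − R(2,2)| = 0.00001870 < 2e-4

k = 3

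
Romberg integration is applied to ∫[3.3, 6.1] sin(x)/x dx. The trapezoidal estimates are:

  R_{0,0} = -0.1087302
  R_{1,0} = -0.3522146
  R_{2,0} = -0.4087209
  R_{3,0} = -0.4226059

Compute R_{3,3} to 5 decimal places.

-0.42721

R_{1,1} = -0.3522146 + (-0.3522146 − (-0.1087302))/3 = -0.4333761
R_{2,1} = (4·(-0.4087209) − (-0.3522146)) / 3 = -0.4275563
R_{3,1} = -0.4226059 + (-0.4226059 − (-0.4087209))/3 = -0.4272342
R_{2,2} = -0.4275563 + (-0.4275563 − (-0.4333761))/15 = -0.4271683
R_{3,2} = (16·(-0.4272342) − (-0.4275563)) / 15 = -0.4272127
R_{3,3} = -0.4272127 + (-0.4272127 − (-0.4271683))/63 = -0.4272134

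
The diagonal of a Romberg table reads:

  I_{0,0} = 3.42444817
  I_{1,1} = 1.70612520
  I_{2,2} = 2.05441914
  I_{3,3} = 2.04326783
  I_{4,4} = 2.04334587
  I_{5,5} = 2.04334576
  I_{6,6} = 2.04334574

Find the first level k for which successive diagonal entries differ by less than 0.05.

|I_{1,1} − I_{0,0}| = 1.71832297 ≥ 0.05
|I_{2,2} − I_{1,1}| = 0.34829394 ≥ 0.05
|I_{3,3} − I_{2,2}| = 0.01115131 < 0.05

k = 3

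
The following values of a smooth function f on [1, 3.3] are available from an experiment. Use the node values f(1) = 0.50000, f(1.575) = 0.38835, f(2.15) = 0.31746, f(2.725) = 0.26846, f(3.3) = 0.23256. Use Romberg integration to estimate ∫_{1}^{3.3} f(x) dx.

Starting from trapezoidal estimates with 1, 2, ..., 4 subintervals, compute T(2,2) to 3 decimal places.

T(0,0) (trapezoid, 1 panel, h=2.3000): 0.84244
T(1,0) (trapezoid, 2 panels, h=1.1500): 0.78630
T(2,0) (trapezoid, 4 panels, h=0.5750): 0.77082
T(1,1) = 0.78630 + (0.78630 − 0.84244)/3 = 0.76759
T(2,1) = 0.77082 + (0.77082 − 0.78630)/3 = 0.76566
T(2,2) = 0.76566 + (0.76566 − 0.76759)/15 = 0.76553

0.766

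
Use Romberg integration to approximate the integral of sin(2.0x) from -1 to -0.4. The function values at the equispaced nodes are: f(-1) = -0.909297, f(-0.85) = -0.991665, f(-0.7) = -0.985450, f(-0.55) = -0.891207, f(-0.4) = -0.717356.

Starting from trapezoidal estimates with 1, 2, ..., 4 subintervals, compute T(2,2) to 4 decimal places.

-0.5564

T(0,0) (trapezoid, 1 panel, h=0.6000): -0.487996
T(1,0) (trapezoid, 2 panels, h=0.3000): -0.539633
T(2,0) (trapezoid, 4 panels, h=0.1500): -0.552247
T(1,1) = -0.539633 + (-0.539633 − (-0.487996))/3 = -0.556845
T(2,1) = -0.552247 + (-0.552247 − (-0.539633))/3 = -0.556452
T(2,2) = -0.556452 + (-0.556452 − (-0.556845))/15 = -0.556426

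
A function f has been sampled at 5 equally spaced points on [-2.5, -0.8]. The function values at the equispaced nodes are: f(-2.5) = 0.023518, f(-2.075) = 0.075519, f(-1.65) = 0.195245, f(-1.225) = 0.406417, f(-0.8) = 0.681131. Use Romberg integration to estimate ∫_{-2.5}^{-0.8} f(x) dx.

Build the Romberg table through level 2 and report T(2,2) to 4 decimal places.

T(0,0) (trapezoid, 1 panel, h=1.7000): 0.598952
T(1,0) (trapezoid, 2 panels, h=0.8500): 0.465434
T(2,0) (trapezoid, 4 panels, h=0.4250): 0.437540
T(1,1) = 0.465434 + (0.465434 − 0.598952)/3 = 0.420928
T(2,1) = 0.437540 + (0.437540 − 0.465434)/3 = 0.428242
T(2,2) = 0.428242 + (0.428242 − 0.420928)/15 = 0.428730

0.4287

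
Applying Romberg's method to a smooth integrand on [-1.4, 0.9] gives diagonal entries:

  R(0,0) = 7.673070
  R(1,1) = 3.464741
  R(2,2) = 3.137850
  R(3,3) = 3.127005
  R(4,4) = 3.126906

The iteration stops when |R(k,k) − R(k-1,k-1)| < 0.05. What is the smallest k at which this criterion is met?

|R(1,1) − R(0,0)| = 4.208329 ≥ 0.05
|R(2,2) − R(1,1)| = 0.326891 ≥ 0.05
|R(3,3) − R(2,2)| = 0.010845 < 0.05

k = 3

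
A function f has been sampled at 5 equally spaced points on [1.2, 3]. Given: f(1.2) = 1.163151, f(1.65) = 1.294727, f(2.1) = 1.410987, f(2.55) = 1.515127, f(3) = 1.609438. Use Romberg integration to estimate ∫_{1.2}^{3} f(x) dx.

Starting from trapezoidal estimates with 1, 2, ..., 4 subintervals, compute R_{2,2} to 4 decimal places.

R_{0,0} (trapezoid, 1 panel, h=1.8000): 2.495330
R_{1,0} (trapezoid, 2 panels, h=0.9000): 2.517553
R_{2,0} (trapezoid, 4 panels, h=0.4500): 2.523211
R_{1,1} = 2.517553 + (2.517553 − 2.495330)/3 = 2.524961
R_{2,1} = 2.523211 + (2.523211 − 2.517553)/3 = 2.525097
R_{2,2} = 2.525097 + (2.525097 − 2.524961)/15 = 2.525106

2.5251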